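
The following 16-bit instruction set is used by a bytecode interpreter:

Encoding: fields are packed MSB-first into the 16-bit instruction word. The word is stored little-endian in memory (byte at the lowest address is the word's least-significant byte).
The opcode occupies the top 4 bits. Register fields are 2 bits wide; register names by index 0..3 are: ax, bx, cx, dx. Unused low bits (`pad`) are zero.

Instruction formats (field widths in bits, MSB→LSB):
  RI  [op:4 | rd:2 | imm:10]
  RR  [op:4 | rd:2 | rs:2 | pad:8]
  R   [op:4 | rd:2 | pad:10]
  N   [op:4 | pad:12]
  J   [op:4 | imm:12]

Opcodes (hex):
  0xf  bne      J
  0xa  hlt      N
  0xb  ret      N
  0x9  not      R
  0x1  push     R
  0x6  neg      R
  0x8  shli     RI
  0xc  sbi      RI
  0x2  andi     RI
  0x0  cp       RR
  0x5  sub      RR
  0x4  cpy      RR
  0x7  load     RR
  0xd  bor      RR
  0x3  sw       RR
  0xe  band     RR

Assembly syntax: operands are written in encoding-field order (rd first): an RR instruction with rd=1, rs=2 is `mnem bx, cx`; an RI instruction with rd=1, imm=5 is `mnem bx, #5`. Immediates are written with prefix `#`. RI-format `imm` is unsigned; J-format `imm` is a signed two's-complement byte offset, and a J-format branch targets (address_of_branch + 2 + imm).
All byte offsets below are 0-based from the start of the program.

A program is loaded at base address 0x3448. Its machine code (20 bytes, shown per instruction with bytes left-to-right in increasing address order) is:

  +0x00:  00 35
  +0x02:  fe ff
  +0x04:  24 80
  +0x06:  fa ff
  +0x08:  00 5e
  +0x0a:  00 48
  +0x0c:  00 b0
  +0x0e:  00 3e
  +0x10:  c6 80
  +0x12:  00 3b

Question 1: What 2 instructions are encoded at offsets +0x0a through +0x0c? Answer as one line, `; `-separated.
@+0a  little-endian(00 48) = 0x4800
  op=0x4800>>12=0x4 ⇒ cpy (RR)
  rd: (w>>10)&0x3=0x2 → cx
  rs: (w>>8)&0x3=0x0 → ax
@+0c  little-endian(00 b0) = 0xb000
  op=0xb000>>12=0xb ⇒ ret (N)

cpy cx, ax; ret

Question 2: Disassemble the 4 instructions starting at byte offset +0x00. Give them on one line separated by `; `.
sw bx, bx; bne #-2; shli ax, #36; bne #-6

off 0x00: read 00 35 as little → 0x3500
  top 4b → 0x3 → sw [RR]
  rd@[11:10]=0x1 ⇒ bx
  rs@[9:8]=0x1 ⇒ bx
off 0x02: read fe ff as little → 0xfffe
  top 4b → 0xf → bne [J]
  imm@[11:0]=0xffe (s12→-2) ⇒ #-2
off 0x04: read 24 80 as little → 0x8024
  top 4b → 0x8 → shli [RI]
  rd@[11:10]=0x0 ⇒ ax
  imm@[9:0]=0x24 ⇒ #36
off 0x06: read fa ff as little → 0xfffa
  top 4b → 0xf → bne [J]
  imm@[11:0]=0xffa (s12→-6) ⇒ #-6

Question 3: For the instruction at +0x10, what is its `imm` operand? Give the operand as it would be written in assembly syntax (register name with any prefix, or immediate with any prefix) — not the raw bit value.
off 0x10: read c6 80 as little → 0x80c6
  top 4b → 0x8 → shli [RI]
  rd@[11:10]=0x0 ⇒ ax
  imm@[9:0]=0xc6 ⇒ #198

#198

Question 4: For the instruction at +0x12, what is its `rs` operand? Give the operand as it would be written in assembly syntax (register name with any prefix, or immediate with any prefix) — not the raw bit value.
dx

+0x12: 00 3b ⇒ word 0x3b00 (little)
  op=0x3b00>>12=0x3 ⇒ sw (RR)
  [11:10] rd=2 = cx
  [9:8] rs=3 = dx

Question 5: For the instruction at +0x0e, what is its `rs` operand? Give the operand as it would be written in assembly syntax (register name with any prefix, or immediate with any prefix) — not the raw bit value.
cx

[0e] 00 3e → 0x3e00
  opcode bits[15:12]=0x3: sw/RR
  rd: (w>>10)&0x3=0x3 → dx
  rs: (w>>8)&0x3=0x2 → cx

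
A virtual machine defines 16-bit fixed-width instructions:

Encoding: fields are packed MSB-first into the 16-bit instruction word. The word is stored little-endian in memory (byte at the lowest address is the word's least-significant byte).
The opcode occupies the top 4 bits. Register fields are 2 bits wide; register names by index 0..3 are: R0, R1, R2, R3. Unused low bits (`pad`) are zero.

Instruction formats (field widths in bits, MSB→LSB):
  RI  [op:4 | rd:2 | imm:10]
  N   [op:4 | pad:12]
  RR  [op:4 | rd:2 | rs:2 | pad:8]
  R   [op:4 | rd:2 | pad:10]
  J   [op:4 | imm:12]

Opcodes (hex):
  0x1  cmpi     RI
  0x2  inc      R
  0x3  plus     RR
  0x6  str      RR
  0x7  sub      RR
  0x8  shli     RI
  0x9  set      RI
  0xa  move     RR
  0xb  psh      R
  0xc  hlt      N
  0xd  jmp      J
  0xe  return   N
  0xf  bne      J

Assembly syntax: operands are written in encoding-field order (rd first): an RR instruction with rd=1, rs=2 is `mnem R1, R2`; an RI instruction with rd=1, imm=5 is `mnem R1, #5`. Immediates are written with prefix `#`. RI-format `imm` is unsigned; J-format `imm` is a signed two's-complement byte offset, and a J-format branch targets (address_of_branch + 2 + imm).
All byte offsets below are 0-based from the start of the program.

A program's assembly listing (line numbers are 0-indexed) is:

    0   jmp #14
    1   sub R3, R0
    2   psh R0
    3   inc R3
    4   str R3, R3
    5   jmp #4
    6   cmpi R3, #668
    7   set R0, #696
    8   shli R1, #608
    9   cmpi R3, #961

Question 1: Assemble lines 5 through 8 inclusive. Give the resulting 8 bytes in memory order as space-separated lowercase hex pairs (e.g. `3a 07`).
line 5 (jmp): pack op=0xd:4|imm=4:12 = 0xd004; little→ 04 d0
line 6 (cmpi): pack op=0x1:4|rd=3:2|imm=668:10 = 0x1e9c; little→ 9c 1e
line 7 (set): pack op=0x9:4|rd=0:2|imm=696:10 = 0x92b8; little→ b8 92
line 8 (shli): pack op=0x8:4|rd=1:2|imm=608:10 = 0x8660; little→ 60 86

04 d0 9c 1e b8 92 60 86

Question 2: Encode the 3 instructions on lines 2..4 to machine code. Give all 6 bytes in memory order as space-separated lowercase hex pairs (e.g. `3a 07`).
line 2 (psh): pack op=0xb:4|rd=0:2|pad=0:10 = 0xb000; little→ 00 b0
line 3 (inc): pack op=0x2:4|rd=3:2|pad=0:10 = 0x2c00; little→ 00 2c
line 4 (str): pack op=0x6:4|rd=3:2|rs=3:2|pad=0:8 = 0x6f00; little→ 00 6f

00 b0 00 2c 00 6f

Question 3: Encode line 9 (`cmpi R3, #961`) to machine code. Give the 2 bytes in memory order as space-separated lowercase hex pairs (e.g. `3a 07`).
c1 1f

9. cmpi fields op=0x1:4|rd=3:2|imm=961:10 → word 1fc1h → c1 1f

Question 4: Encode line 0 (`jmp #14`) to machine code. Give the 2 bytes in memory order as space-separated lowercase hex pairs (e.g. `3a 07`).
line 0 (jmp): pack op=0xd:4|imm=14:12 = 0xd00e; little→ 0e d0

0e d0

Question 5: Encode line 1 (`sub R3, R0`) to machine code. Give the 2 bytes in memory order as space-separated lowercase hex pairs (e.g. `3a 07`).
L1: sub op=0x7:4|rd=3:2|rs=0:2|pad=0:8 ⇒ 0x7c00 ⇒ little 00 7c

00 7c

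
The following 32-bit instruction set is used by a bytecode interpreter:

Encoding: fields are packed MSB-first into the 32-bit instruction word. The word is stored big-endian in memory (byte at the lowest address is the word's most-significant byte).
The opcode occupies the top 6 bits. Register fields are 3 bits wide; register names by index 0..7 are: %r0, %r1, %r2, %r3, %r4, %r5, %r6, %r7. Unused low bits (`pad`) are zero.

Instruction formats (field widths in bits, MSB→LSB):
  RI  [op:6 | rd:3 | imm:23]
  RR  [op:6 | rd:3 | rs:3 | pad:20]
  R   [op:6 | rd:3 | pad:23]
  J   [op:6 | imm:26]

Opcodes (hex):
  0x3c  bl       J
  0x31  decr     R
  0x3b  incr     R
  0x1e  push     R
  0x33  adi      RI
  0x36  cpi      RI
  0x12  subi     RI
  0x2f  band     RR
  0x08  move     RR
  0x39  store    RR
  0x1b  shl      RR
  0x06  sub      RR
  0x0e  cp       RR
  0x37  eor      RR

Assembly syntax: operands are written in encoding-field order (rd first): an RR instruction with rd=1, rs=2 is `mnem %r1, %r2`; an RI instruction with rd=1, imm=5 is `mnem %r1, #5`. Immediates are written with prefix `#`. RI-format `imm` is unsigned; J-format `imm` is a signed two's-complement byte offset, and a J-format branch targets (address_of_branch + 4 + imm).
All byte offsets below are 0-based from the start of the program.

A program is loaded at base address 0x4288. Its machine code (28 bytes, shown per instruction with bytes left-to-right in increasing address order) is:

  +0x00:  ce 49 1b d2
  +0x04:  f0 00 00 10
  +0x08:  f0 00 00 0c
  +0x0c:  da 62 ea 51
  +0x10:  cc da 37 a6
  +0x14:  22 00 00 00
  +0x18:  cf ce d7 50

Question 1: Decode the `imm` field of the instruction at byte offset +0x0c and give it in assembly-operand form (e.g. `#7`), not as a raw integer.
off 0x0c: read da 62 ea 51 as big → 0xda62ea51
  opcode bits[31:26]=0x36: cpi/RI
  rd@[25:23]=0x4 ⇒ %r4
  imm@[22:0]=0x62ea51 ⇒ #6482513

#6482513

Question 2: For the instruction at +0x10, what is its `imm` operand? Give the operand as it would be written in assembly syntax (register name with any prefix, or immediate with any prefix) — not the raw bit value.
@+10  big-endian(cc da 37 a6) = 0xccda37a6
  op=0xccda37a6>>26=0x33 ⇒ adi (RI)
  rd: (w>>23)&0x7=0x1 → %r1
  imm: (w>>0)&0x7fffff=0x5a37a6 → #5912486

#5912486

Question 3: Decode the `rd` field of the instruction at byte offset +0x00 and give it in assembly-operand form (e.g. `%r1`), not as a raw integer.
%r4

[00] ce 49 1b d2 → 0xce491bd2
  opcode bits[31:26]=0x33: adi/RI
  [25:23] rd=4 = %r4
  [22:0] imm=4791250 = #4791250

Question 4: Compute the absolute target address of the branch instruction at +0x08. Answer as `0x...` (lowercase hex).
@+08  big-endian(f0 00 00 0c) = 0xf000000c
  opcode bits[31:26]=0x3c: bl/J
  [25:0] imm=12 = #12
  target = base 0x4288 + off 0x08 + 4 + imm 12 = 0x42a0

0x42a0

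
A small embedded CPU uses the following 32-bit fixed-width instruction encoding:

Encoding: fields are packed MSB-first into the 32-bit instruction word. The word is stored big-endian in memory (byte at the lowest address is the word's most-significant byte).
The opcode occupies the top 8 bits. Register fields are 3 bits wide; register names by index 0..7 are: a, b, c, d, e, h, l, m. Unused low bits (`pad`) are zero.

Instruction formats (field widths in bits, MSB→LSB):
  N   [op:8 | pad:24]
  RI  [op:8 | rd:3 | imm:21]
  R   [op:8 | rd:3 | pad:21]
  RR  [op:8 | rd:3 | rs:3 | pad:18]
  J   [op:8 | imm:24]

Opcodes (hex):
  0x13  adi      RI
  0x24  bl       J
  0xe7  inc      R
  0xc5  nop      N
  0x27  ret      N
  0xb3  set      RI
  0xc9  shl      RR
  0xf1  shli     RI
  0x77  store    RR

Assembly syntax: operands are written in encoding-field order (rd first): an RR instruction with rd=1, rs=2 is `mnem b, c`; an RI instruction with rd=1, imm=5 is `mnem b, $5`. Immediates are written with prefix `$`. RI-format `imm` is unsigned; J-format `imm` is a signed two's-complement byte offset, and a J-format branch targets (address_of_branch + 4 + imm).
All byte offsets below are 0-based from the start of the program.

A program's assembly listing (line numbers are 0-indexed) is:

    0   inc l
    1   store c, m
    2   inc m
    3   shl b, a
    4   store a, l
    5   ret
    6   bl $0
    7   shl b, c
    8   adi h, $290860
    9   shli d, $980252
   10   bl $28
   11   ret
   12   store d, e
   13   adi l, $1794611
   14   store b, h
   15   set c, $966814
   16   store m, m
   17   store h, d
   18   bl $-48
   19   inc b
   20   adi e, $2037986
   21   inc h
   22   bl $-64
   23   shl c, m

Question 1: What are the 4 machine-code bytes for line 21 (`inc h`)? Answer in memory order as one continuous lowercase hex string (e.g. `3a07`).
e7a00000

21. inc fields op=0xe7:8|rd=5:3|pad=0:21 → word e7a00000h → e7 a0 00 00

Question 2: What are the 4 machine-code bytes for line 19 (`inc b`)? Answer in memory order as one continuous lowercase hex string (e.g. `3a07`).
e7200000

line 19 (inc): pack op=0xe7:8|rd=1:3|pad=0:21 = 0xe7200000; big→ e7 20 00 00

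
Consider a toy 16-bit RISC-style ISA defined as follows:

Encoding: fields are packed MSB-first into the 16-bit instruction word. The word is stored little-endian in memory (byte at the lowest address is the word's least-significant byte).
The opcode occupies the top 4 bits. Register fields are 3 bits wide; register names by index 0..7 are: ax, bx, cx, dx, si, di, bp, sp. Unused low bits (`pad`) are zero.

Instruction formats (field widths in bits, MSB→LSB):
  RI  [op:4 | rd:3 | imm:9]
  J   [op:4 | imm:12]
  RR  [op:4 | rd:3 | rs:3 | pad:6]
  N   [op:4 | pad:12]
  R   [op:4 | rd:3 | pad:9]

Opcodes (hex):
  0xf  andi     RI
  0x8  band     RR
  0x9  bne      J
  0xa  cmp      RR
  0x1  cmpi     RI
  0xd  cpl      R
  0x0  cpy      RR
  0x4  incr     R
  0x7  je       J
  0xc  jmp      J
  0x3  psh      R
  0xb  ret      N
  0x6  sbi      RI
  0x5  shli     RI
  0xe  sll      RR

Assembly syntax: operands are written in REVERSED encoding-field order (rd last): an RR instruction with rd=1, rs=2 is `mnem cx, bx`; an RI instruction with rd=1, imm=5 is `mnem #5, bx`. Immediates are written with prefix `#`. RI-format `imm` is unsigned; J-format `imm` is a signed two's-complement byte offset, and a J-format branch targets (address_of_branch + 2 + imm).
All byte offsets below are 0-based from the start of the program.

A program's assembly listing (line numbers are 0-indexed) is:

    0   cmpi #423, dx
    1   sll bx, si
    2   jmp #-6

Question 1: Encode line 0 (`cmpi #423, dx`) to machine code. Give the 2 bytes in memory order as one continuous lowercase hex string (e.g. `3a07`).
L0: cmpi op=0x1:4|rd=3:3|imm=423:9 ⇒ 0x17a7 ⇒ little a7 17

a717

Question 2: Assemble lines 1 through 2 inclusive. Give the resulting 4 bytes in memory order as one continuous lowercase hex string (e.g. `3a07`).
L1: sll op=0xe:4|rd=4:3|rs=1:3|pad=0:6 ⇒ 0xe840 ⇒ little 40 e8
L2: jmp op=0xc:4|imm=-6:12 ⇒ 0xcffa ⇒ little fa cf

40e8facf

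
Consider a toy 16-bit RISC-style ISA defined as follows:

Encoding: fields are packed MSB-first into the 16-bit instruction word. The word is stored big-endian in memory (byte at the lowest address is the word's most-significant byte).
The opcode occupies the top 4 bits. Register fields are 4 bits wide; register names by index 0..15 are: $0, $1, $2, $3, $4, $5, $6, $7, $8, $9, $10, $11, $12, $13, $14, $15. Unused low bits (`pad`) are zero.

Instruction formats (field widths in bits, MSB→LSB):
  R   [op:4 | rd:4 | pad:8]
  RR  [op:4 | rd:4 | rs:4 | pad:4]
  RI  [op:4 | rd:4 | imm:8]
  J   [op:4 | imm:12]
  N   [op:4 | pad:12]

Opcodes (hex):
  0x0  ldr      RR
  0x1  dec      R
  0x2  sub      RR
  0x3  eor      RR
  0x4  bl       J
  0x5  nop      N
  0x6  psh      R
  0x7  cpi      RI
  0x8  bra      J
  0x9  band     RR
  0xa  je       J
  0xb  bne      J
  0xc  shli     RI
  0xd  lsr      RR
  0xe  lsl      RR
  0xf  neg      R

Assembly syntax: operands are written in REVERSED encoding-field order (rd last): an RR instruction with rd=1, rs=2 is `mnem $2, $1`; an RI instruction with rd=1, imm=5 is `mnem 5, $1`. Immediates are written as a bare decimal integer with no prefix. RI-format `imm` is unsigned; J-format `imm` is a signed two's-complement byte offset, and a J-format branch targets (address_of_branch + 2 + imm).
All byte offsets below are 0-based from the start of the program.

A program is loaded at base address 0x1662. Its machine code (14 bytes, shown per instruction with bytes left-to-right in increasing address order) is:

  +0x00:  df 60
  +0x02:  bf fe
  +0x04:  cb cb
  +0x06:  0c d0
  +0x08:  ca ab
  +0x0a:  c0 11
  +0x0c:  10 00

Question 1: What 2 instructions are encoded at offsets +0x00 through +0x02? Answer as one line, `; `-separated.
[00] df 60 → 0xdf60
  top 4b → 0xd → lsr [RR]
  rd: (w>>8)&0xf=0xf → $15
  rs: (w>>4)&0xf=0x6 → $6
[02] bf fe → 0xbffe
  top 4b → 0xb → bne [J]
  imm: (w>>0)&0xfff=0xffe (s12→-2) → -2

lsr $6, $15; bne -2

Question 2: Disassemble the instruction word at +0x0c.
dec $0

@+0c  big-endian(10 00) = 0x1000
  op=0x1000>>12=0x1 ⇒ dec (R)
  rd: (w>>8)&0xf=0x0 → $0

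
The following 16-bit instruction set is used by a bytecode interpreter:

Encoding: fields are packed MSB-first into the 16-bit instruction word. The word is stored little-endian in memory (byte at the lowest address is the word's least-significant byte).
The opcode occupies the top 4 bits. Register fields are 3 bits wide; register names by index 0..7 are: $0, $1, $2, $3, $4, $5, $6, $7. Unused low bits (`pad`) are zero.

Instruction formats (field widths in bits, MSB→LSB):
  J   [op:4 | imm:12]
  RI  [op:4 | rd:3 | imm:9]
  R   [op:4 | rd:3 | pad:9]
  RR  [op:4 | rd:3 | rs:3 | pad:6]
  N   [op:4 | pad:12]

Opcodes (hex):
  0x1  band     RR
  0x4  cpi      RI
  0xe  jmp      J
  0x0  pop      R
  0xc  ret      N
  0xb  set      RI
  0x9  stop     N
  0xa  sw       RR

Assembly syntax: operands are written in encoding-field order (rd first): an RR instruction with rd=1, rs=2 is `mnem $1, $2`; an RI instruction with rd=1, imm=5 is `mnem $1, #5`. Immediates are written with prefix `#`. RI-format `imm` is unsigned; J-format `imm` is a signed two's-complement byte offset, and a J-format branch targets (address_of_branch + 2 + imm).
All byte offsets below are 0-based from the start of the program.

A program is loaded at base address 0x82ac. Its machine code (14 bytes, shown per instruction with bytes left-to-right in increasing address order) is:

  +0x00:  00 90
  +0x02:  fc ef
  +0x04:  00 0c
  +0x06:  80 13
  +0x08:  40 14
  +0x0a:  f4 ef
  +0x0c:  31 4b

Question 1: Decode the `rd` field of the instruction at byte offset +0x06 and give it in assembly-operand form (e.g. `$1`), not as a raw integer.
[06] 80 13 → 0x1380
  op=0x1380>>12=0x1 ⇒ band (RR)
  rd: (w>>9)&0x7=0x1 → $1
  rs: (w>>6)&0x7=0x6 → $6

$1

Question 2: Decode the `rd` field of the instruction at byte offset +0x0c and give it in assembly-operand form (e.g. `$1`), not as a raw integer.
$5

@+0c  little-endian(31 4b) = 0x4b31
  op=0x4b31>>12=0x4 ⇒ cpi (RI)
  [11:9] rd=5 = $5
  [8:0] imm=305 = #305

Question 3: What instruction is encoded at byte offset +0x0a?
jmp #-12

@+0a  little-endian(f4 ef) = 0xeff4
  opcode bits[15:12]=0xe: jmp/J
  imm: (w>>0)&0xfff=0xff4 (s12→-12) → #-12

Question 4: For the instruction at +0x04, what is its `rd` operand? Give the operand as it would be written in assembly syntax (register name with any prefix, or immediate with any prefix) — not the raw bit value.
$6

+0x04: 00 0c ⇒ word 0x0c00 (little)
  top 4b → 0x0 → pop [R]
  [11:9] rd=6 = $6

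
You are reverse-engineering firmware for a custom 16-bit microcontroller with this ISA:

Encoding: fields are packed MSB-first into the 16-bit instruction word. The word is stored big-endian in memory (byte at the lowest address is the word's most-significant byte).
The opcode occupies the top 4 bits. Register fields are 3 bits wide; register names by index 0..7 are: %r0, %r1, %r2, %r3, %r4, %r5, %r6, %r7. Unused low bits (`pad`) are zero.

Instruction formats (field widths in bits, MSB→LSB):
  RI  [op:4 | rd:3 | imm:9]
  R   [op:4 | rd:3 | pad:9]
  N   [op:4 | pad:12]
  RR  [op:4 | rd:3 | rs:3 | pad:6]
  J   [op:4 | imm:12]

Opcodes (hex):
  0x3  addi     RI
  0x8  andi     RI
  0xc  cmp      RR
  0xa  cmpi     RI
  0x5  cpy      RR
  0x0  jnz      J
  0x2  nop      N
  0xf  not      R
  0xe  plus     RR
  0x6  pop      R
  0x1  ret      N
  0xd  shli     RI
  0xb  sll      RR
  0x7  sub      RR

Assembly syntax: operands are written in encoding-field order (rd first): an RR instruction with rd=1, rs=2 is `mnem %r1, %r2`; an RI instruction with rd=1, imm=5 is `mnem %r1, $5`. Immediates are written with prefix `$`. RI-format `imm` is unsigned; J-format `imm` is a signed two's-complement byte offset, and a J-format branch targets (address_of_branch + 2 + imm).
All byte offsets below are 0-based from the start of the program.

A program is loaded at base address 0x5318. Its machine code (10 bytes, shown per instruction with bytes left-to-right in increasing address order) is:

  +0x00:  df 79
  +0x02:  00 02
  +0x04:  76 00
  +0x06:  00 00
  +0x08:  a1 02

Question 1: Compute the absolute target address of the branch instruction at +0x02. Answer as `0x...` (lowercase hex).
0x531e

[02] 00 02 → 0x0002
  opcode bits[15:12]=0x0: jnz/J
  imm: (w>>0)&0xfff=0x2 → $2
  target = base 0x5318 + off 0x02 + 2 + imm 2 = 0x531e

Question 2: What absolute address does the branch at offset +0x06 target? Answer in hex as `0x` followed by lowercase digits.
off 0x06: read 00 00 as big → 0x0000
  opcode bits[15:12]=0x0: jnz/J
  imm@[11:0]=0x0 ⇒ $0
  target = base 0x5318 + off 0x06 + 2 + imm 0 = 0x5320

0x5320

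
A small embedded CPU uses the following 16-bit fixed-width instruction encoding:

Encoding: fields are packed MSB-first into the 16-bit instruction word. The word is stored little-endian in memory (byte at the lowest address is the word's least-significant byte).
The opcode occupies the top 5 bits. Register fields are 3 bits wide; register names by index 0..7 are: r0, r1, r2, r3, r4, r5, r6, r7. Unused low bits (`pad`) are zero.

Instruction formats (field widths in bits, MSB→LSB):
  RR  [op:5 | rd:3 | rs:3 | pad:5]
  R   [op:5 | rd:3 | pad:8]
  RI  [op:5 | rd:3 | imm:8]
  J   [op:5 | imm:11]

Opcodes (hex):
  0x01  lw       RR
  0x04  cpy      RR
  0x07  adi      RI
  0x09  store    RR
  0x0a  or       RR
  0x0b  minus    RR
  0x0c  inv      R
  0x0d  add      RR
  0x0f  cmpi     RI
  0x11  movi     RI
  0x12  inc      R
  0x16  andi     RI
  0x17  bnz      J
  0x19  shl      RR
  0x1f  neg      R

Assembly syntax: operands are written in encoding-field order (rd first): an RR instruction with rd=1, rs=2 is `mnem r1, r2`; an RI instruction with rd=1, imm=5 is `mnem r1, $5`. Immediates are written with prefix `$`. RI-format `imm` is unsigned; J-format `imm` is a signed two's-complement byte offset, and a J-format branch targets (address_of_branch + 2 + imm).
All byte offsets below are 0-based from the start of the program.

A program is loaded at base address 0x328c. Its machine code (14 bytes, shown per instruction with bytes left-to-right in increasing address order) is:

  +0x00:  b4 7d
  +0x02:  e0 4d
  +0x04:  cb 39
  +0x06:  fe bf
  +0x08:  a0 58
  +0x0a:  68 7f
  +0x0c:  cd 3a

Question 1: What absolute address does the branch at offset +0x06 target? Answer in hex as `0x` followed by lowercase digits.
0x3292

@+06  little-endian(fe bf) = 0xbffe
  op=0xbffe>>11=0x17 ⇒ bnz (J)
  imm@[10:0]=0x7fe (s11→-2) ⇒ $-2
  target = base 0x328c + off 0x06 + 2 + imm -2 = 0x3292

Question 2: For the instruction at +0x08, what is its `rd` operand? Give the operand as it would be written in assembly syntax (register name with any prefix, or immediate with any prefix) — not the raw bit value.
r0

off 0x08: read a0 58 as little → 0x58a0
  top 5b → 0xb → minus [RR]
  rd@[10:8]=0x0 ⇒ r0
  rs@[7:5]=0x5 ⇒ r5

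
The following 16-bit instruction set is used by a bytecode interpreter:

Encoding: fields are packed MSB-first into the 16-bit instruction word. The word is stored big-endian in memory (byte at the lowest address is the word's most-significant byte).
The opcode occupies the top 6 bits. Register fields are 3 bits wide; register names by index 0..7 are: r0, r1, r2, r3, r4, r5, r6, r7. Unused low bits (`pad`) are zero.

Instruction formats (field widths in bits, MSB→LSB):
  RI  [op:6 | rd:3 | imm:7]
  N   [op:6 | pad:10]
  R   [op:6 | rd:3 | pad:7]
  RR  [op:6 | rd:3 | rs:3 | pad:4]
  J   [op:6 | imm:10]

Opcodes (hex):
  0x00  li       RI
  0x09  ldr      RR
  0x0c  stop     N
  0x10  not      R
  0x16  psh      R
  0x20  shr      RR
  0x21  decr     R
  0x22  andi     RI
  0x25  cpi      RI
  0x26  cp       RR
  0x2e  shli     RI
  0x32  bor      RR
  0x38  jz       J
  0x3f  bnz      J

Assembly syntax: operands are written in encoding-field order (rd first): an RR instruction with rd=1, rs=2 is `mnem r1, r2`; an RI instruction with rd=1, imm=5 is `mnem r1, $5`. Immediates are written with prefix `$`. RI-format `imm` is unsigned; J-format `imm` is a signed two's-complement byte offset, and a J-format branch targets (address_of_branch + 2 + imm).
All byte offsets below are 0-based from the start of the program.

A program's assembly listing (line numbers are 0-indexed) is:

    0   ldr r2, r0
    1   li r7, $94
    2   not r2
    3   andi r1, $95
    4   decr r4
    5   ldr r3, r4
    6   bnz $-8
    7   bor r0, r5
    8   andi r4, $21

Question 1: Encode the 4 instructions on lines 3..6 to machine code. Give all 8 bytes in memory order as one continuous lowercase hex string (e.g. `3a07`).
line 3 (andi): pack op=0x22:6|rd=1:3|imm=95:7 = 0x88df; big→ 88 df
line 4 (decr): pack op=0x21:6|rd=4:3|pad=0:7 = 0x8600; big→ 86 00
line 5 (ldr): pack op=0x9:6|rd=3:3|rs=4:3|pad=0:4 = 0x25c0; big→ 25 c0
line 6 (bnz): pack op=0x3f:6|imm=-8:10 = 0xfff8; big→ ff f8

88df860025c0fff8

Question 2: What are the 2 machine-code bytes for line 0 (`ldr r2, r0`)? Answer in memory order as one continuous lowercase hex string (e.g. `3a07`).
2500

line 0 (ldr): pack op=0x9:6|rd=2:3|rs=0:3|pad=0:4 = 0x2500; big→ 25 00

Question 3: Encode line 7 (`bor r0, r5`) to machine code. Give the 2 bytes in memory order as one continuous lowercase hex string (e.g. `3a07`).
c850

7. bor fields op=0x32:6|rd=0:3|rs=5:3|pad=0:4 → word c850h → c8 50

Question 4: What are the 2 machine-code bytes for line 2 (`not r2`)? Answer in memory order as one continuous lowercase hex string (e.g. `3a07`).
line 2 (not): pack op=0x10:6|rd=2:3|pad=0:7 = 0x4100; big→ 41 00

4100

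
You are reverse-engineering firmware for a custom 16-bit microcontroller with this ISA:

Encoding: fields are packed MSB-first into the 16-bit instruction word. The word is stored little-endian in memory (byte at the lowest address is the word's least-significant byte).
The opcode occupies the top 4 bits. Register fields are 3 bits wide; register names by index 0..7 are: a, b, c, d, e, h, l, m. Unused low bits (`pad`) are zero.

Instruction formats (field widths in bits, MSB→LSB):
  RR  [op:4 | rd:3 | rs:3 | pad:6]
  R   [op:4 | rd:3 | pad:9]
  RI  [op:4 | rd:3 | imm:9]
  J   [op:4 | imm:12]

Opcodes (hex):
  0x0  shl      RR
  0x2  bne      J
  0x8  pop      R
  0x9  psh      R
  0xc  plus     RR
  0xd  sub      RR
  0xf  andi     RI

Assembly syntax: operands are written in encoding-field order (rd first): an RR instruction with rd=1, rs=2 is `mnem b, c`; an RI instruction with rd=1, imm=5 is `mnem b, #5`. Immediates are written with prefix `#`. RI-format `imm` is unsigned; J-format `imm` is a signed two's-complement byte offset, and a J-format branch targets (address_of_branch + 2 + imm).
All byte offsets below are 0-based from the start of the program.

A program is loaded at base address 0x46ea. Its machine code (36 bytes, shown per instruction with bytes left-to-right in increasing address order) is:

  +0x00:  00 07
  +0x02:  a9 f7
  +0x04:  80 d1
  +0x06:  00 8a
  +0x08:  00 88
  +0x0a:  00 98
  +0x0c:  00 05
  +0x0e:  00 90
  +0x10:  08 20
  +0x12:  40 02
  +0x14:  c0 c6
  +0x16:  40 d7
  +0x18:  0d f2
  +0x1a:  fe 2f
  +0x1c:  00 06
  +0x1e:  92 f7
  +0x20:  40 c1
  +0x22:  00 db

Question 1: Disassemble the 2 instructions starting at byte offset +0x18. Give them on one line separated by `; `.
+0x18: 0d f2 ⇒ word 0xf20d (little)
  opcode bits[15:12]=0xf: andi/RI
  [11:9] rd=1 = b
  [8:0] imm=13 = #13
+0x1a: fe 2f ⇒ word 0x2ffe (little)
  opcode bits[15:12]=0x2: bne/J
  [11:0] imm=4094 (s12→-2) = #-2

andi b, #13; bne #-2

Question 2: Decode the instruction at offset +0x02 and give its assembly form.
andi d, #425

off 0x02: read a9 f7 as little → 0xf7a9
  op=0xf7a9>>12=0xf ⇒ andi (RI)
  rd@[11:9]=0x3 ⇒ d
  imm@[8:0]=0x1a9 ⇒ #425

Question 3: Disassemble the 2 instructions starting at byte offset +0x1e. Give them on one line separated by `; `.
off 0x1e: read 92 f7 as little → 0xf792
  op=0xf792>>12=0xf ⇒ andi (RI)
  [11:9] rd=3 = d
  [8:0] imm=402 = #402
off 0x20: read 40 c1 as little → 0xc140
  op=0xc140>>12=0xc ⇒ plus (RR)
  [11:9] rd=0 = a
  [8:6] rs=5 = h

andi d, #402; plus a, h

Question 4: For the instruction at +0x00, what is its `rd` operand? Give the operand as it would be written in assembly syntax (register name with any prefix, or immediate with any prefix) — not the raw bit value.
@+00  little-endian(00 07) = 0x0700
  op=0x0700>>12=0x0 ⇒ shl (RR)
  rd: (w>>9)&0x7=0x3 → d
  rs: (w>>6)&0x7=0x4 → e

d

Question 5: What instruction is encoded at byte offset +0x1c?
shl d, a

off 0x1c: read 00 06 as little → 0x0600
  top 4b → 0x0 → shl [RR]
  rd: (w>>9)&0x7=0x3 → d
  rs: (w>>6)&0x7=0x0 → a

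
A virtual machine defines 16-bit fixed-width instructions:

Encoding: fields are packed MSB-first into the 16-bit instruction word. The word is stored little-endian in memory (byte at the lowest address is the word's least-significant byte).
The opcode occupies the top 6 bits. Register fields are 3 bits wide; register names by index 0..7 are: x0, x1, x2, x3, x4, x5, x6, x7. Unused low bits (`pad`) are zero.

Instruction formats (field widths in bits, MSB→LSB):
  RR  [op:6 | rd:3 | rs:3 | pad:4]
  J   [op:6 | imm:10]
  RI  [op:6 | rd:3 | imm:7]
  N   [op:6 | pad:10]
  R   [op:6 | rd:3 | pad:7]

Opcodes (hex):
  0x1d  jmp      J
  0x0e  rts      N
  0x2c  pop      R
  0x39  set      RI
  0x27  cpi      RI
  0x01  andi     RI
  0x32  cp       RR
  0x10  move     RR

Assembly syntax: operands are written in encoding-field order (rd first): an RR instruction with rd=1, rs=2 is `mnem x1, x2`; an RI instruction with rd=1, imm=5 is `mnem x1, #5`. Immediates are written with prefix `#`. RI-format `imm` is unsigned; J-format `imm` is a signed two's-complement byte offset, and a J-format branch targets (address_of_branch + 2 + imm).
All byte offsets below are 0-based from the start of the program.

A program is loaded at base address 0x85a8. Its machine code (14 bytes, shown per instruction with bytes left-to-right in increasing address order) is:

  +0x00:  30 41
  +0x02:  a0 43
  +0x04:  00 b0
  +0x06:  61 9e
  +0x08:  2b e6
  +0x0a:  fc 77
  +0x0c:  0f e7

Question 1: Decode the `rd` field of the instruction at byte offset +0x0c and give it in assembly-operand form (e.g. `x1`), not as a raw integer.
[0c] 0f e7 → 0xe70f
  top 6b → 0x39 → set [RI]
  [9:7] rd=6 = x6
  [6:0] imm=15 = #15

x6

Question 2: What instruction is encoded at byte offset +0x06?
[06] 61 9e → 0x9e61
  opcode bits[15:10]=0x27: cpi/RI
  [9:7] rd=4 = x4
  [6:0] imm=97 = #97

cpi x4, #97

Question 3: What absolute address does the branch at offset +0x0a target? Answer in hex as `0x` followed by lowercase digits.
@+0a  little-endian(fc 77) = 0x77fc
  opcode bits[15:10]=0x1d: jmp/J
  [9:0] imm=1020 (s10→-4) = #-4
  target = base 0x85a8 + off 0x0a + 2 + imm -4 = 0x85b0

0x85b0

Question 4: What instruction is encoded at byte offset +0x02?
move x7, x2

off 0x02: read a0 43 as little → 0x43a0
  opcode bits[15:10]=0x10: move/RR
  rd@[9:7]=0x7 ⇒ x7
  rs@[6:4]=0x2 ⇒ x2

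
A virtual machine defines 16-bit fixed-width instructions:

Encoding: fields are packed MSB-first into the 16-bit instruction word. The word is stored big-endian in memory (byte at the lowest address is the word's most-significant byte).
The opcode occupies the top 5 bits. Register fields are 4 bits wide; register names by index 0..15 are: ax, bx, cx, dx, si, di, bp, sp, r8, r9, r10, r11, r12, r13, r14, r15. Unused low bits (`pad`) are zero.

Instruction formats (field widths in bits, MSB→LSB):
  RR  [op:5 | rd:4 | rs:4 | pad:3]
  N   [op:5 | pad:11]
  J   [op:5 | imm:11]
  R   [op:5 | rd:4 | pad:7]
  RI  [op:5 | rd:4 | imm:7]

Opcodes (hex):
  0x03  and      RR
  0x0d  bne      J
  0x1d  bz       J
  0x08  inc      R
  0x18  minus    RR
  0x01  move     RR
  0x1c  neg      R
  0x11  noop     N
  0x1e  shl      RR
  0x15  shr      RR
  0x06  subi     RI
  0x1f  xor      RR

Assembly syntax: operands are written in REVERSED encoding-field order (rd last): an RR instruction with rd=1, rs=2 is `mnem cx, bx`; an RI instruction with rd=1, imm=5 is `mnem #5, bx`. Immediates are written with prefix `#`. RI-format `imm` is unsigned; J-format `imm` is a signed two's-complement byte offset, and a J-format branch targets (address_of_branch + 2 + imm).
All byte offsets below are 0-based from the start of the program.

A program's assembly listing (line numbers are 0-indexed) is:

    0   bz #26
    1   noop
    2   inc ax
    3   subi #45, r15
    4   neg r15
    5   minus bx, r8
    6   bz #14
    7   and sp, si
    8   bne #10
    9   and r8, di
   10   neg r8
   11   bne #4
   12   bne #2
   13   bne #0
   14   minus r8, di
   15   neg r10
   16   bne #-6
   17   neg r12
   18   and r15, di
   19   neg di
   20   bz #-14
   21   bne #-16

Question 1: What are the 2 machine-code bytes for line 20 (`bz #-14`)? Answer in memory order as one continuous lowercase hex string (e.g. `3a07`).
eff2

L20: bz op=0x1d:5|imm=-14:11 ⇒ 0xeff2 ⇒ big ef f2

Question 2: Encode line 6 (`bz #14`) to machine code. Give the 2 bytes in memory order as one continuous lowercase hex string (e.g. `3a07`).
e80e

6. bz fields op=0x1d:5|imm=14:11 → word e80eh → e8 0e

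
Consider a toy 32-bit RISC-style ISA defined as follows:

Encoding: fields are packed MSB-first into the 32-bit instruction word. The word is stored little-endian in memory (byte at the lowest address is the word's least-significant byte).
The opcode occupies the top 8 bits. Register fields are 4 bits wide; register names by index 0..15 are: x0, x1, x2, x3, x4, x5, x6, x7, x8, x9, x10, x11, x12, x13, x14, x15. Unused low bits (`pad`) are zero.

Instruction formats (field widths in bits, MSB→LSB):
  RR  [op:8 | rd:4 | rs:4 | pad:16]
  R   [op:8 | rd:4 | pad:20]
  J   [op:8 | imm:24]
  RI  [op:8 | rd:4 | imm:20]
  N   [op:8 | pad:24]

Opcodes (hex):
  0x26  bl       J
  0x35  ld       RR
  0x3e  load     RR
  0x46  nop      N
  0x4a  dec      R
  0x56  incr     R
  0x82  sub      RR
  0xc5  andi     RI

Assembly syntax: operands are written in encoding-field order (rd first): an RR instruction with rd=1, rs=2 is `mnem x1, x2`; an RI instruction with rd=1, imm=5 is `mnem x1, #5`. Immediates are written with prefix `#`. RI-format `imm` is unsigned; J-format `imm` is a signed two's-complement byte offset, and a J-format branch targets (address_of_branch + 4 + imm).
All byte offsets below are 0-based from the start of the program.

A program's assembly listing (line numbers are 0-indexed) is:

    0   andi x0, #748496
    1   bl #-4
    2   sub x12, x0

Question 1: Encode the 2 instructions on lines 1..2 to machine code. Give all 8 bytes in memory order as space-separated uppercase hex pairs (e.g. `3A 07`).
L1: bl op=0x26:8|imm=-4:24 ⇒ 0x26fffffc ⇒ little fc ff ff 26
L2: sub op=0x82:8|rd=12:4|rs=0:4|pad=0:16 ⇒ 0x82c00000 ⇒ little 00 00 c0 82

FC FF FF 26 00 00 C0 82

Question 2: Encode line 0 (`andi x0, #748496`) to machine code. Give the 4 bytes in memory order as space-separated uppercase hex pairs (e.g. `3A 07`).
D0 6B 0B C5

0. andi fields op=0xc5:8|rd=0:4|imm=748496:20 → word c50b6bd0h → d0 6b 0b c5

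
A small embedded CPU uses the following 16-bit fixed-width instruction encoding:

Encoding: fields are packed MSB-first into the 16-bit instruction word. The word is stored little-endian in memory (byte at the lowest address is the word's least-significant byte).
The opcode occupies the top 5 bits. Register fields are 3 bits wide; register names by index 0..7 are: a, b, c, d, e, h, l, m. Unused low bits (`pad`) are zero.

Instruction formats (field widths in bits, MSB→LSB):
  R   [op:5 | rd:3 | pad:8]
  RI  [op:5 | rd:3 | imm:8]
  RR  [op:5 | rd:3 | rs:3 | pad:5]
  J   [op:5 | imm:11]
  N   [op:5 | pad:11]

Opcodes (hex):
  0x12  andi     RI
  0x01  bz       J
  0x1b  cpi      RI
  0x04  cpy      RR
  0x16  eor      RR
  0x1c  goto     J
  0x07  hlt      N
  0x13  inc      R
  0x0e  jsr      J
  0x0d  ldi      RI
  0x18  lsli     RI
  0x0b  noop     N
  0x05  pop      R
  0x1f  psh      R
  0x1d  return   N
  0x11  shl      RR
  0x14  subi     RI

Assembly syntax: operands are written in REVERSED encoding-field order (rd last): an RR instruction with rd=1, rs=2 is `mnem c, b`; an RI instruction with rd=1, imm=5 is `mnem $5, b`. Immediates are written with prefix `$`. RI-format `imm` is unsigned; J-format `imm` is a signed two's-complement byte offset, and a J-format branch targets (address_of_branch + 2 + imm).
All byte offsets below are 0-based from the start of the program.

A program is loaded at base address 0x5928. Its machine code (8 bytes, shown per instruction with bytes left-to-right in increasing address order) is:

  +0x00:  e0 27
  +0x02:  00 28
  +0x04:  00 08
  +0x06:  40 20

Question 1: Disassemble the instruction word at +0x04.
off 0x04: read 00 08 as little → 0x0800
  opcode bits[15:11]=0x1: bz/J
  [10:0] imm=0 = $0

bz $0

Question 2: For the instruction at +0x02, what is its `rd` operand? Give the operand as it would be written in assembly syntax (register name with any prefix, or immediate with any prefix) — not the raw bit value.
[02] 00 28 → 0x2800
  op=0x2800>>11=0x5 ⇒ pop (R)
  rd@[10:8]=0x0 ⇒ a

a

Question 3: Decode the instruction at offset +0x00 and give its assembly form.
off 0x00: read e0 27 as little → 0x27e0
  op=0x27e0>>11=0x4 ⇒ cpy (RR)
  rd: (w>>8)&0x7=0x7 → m
  rs: (w>>5)&0x7=0x7 → m

cpy m, m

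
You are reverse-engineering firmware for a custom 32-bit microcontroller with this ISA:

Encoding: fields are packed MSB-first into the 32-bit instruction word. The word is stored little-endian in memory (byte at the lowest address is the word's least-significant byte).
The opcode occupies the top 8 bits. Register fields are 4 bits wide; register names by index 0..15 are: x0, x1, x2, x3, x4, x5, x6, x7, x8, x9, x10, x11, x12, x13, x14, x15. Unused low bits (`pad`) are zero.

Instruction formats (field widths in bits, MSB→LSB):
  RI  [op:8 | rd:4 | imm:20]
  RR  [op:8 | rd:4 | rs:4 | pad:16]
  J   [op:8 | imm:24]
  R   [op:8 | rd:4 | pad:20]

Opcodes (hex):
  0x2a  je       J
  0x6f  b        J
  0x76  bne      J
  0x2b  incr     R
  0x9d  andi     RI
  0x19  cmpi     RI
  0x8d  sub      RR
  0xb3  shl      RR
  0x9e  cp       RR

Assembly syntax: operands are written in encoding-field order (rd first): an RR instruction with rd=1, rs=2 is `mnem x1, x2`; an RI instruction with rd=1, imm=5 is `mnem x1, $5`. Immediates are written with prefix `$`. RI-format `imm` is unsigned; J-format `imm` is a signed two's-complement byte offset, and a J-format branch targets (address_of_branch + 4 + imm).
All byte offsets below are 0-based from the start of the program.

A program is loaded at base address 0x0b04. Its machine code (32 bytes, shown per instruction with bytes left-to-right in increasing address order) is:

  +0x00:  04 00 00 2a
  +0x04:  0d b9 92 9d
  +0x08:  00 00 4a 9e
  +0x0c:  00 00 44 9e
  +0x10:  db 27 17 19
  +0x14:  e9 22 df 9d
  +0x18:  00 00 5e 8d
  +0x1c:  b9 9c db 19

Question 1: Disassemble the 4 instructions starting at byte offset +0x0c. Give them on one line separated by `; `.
+0x0c: 00 00 44 9e ⇒ word 0x9e440000 (little)
  op=0x9e440000>>24=0x9e ⇒ cp (RR)
  [23:20] rd=4 = x4
  [19:16] rs=4 = x4
+0x10: db 27 17 19 ⇒ word 0x191727db (little)
  op=0x191727db>>24=0x19 ⇒ cmpi (RI)
  [23:20] rd=1 = x1
  [19:0] imm=468955 = $468955
+0x14: e9 22 df 9d ⇒ word 0x9ddf22e9 (little)
  op=0x9ddf22e9>>24=0x9d ⇒ andi (RI)
  [23:20] rd=13 = x13
  [19:0] imm=991977 = $991977
+0x18: 00 00 5e 8d ⇒ word 0x8d5e0000 (little)
  op=0x8d5e0000>>24=0x8d ⇒ sub (RR)
  [23:20] rd=5 = x5
  [19:16] rs=14 = x14

cp x4, x4; cmpi x1, $468955; andi x13, $991977; sub x5, x14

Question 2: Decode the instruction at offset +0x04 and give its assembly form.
@+04  little-endian(0d b9 92 9d) = 0x9d92b90d
  op=0x9d92b90d>>24=0x9d ⇒ andi (RI)
  [23:20] rd=9 = x9
  [19:0] imm=178445 = $178445

andi x9, $178445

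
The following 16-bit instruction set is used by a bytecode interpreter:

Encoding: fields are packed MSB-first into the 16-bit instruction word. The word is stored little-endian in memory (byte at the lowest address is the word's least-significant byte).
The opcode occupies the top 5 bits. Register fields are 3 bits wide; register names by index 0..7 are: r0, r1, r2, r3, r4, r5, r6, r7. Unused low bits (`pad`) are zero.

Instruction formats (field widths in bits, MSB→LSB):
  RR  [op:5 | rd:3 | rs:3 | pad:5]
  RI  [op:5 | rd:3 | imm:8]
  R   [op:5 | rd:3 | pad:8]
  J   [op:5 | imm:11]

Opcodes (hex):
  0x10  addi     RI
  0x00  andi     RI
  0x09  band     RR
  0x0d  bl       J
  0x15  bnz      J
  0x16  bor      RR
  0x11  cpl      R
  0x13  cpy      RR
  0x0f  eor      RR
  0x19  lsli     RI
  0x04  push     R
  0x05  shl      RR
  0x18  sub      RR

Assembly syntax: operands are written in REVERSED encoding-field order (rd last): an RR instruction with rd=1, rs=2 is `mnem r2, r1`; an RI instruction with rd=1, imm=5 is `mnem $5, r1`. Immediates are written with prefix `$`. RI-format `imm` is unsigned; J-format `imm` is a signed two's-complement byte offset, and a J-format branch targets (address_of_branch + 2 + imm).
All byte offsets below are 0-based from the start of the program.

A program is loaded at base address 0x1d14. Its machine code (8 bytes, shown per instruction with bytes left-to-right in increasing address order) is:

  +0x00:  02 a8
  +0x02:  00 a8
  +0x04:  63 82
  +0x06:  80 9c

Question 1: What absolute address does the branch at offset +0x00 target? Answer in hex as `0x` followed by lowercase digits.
0x1d18

+0x00: 02 a8 ⇒ word 0xa802 (little)
  top 5b → 0x15 → bnz [J]
  imm@[10:0]=0x2 ⇒ $2
  target = base 0x1d14 + off 0x00 + 2 + imm 2 = 0x1d18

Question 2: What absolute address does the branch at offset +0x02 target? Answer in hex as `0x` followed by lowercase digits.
0x1d18

+0x02: 00 a8 ⇒ word 0xa800 (little)
  opcode bits[15:11]=0x15: bnz/J
  [10:0] imm=0 = $0
  target = base 0x1d14 + off 0x02 + 2 + imm 0 = 0x1d18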